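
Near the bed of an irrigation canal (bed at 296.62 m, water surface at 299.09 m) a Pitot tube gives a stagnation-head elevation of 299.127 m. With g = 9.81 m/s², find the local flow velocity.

Near the bed, under hydrostatic conditions, the piezometric head (z + ψ) equals the free-surface elevation, 299.09 m.
Velocity head = total − piezometric = 299.127 − 299.09 = 0.037 m.
v = √(2g·h_v) = √(2 × 9.81 × 0.037) = 0.852 m/s.

v ≈ 0.852 m/s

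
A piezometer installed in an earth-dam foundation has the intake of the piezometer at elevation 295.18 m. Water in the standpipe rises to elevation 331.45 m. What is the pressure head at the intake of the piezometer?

Total head h = 331.45 m (the water-surface elevation in the piezometer).
Pressure head ψ = h − z = 331.45 − 295.18 = 36.27 m.

ψ ≈ 36.27 m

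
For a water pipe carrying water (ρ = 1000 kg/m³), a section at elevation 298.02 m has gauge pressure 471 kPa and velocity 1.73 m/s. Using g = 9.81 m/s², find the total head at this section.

Pressure head ψ = P/(ρg) = 471×1000 / (1000 × 9.81) = 48.01 m.
Velocity head = v²/(2g) = 1.73² / (2 × 9.81) = 0.153 m.
h = z + ψ + v²/(2g) = 298.02 + 48.01 + 0.153 = 346.18 m.

h ≈ 346.18 m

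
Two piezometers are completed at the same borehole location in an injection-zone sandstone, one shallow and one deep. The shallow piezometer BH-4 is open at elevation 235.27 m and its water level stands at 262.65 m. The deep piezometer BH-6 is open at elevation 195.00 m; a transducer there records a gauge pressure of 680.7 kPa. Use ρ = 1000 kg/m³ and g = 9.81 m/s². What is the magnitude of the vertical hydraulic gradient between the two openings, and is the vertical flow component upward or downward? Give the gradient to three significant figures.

|i_v| ≈ 0.0432; vertical flow is upward

Total head at BH-4: h = 262.65 m (water level in the standpipe).
Pressure head at BH-6: ψ = P/(ρg) = 680.7×1000 / (1000 × 9.81) = 69.39 m.
Total head at BH-6: h = z + ψ = 195.00 + 69.39 = 264.39 m.
Δh = h(BH-4) − h(BH-6) = 262.65 − 264.39 = -1.74 m.
Vertical separation Δz = 235.27 − 195.00 = 40.27 m.
|i_v| = |Δh| / Δz = 1.74 / 40.27 = 0.0432.
Head is higher in the deep piezometer, so vertical flow is upward (discharge condition).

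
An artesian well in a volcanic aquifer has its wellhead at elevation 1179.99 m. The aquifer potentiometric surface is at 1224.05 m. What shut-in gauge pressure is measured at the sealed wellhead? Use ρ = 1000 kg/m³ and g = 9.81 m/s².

Head above the cap: Δh = 1224.05 − 1179.99 = 44.06 m.
P = ρgΔh = 1000 × 9.81 × 44.06 = 432229 Pa ≈ 432 kPa.

P ≈ 432 kPa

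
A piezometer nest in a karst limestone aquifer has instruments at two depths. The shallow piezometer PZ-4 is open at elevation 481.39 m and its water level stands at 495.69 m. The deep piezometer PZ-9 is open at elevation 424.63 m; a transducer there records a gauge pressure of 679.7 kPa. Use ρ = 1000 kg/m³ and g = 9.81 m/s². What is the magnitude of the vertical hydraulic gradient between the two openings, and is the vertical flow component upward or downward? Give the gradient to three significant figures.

|i_v| ≈ 0.0312; vertical flow is downward

Total head at PZ-4: h = 495.69 m (water level in the standpipe).
Pressure head at PZ-9: ψ = P/(ρg) = 679.7×1000 / (1000 × 9.81) = 69.29 m.
Total head at PZ-9: h = z + ψ = 424.63 + 69.29 = 493.92 m.
Δh = h(PZ-4) − h(PZ-9) = 495.69 − 493.92 = 1.77 m.
Vertical separation Δz = 481.39 − 424.63 = 56.76 m.
|i_v| = |Δh| / Δz = 1.77 / 56.76 = 0.0312.
Head is higher in the shallow piezometer, so vertical flow is downward (recharge condition).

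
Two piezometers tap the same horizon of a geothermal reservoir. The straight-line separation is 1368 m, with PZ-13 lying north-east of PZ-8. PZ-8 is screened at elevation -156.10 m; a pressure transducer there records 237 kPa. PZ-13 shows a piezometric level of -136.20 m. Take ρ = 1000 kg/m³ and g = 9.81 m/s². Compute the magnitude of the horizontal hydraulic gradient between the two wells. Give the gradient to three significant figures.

Pressure head at PZ-8: ψ = P/(ρg) = 237×1000 / (1000 × 9.81) = 24.16 m.
Total head at PZ-8: h = z + ψ = -156.10 + 24.16 = -131.94 m.
Total head at PZ-13: h = -136.20 m (water level in the piezometer is the total head).
Head difference: h(PZ-8) − h(PZ-13) = -131.94 − (-136.20) = 4.26 m.
Hydraulic gradient: i = |Δh| / L = 4.26 / 1368 = 0.00311.

i ≈ 0.00311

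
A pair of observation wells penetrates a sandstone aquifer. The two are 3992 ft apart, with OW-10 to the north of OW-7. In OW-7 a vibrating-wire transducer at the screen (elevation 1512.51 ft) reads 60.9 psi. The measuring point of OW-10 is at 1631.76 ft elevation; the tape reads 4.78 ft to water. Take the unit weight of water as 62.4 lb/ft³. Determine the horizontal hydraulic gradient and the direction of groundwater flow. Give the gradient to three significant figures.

i ≈ 0.00653; groundwater flows toward the north

Pressure head at OW-7: ψ = 144·P/γ = 144 × 60.9 / 62.4 = 140.54 ft.
Total head at OW-7: h = z + ψ = 1512.51 + 140.54 = 1653.05 ft.
Total head at OW-10: h = 1631.76 − 4.78 = 1626.98 ft.
Head difference: h(OW-7) − h(OW-10) = 1653.05 − 1626.98 = 26.07 ft.
Hydraulic gradient: i = |Δh| / L = 26.07 / 3992 = 0.00653.
Flow is from higher to lower head: from OW-7 toward OW-10, i.e. toward the north.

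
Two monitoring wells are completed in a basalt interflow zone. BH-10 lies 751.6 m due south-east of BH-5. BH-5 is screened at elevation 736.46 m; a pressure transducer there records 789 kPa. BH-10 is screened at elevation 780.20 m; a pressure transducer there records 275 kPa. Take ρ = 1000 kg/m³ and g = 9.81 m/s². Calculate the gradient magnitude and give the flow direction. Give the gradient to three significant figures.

Pressure head at BH-5: ψ = P/(ρg) = 789×1000 / (1000 × 9.81) = 80.43 m.
Total head at BH-5: h = z + ψ = 736.46 + 80.43 = 816.89 m.
Pressure head at BH-10: ψ = P/(ρg) = 275×1000 / (1000 × 9.81) = 28.03 m.
Total head at BH-10: h = z + ψ = 780.20 + 28.03 = 808.23 m.
Head difference: h(BH-5) − h(BH-10) = 816.89 − 808.23 = 8.66 m.
Hydraulic gradient: i = |Δh| / L = 8.66 / 751.6 = 0.0115.
Flow is from higher to lower head: from BH-5 toward BH-10, i.e. toward the south-east.

i ≈ 0.0115; groundwater flows toward the south-east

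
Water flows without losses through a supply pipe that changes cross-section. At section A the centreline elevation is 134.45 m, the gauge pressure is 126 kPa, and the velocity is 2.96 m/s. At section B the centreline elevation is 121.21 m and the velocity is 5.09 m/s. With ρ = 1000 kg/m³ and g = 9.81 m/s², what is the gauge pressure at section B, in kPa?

P₂ ≈ 247 kPa

Pressure head at A: ψ₁ = P₁/(ρg) = 126×1000 / (1000 × 9.81) = 12.84 m.
Velocity heads: v₁²/2g = 2.96²/19.62 = 0.447 m; v₂²/2g = 5.09²/19.62 = 1.320 m.
Total head H = z₁ + ψ₁ + v₁²/2g = 134.45 + 12.84 + 0.447 = 147.74 m.
ψ₂ = H − z₂ − v₂²/2g = 147.74 − 121.21 − 1.320 = 25.21 m.
P₂ = ρgψ₂ = 1000 × 9.81 × 25.21 ≈ 247 kPa.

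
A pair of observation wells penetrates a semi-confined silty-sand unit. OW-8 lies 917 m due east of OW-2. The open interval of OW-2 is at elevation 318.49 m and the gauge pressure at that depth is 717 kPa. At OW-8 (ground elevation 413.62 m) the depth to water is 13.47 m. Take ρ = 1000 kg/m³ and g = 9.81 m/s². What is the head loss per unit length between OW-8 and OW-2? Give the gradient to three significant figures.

Pressure head at OW-2: ψ = P/(ρg) = 717×1000 / (1000 × 9.81) = 73.09 m.
Total head at OW-2: h = z + ψ = 318.49 + 73.09 = 391.58 m.
Total head at OW-8: h = 413.62 − 13.47 = 400.15 m.
Head difference: h(OW-2) − h(OW-8) = 391.58 − 400.15 = -8.57 m.
Hydraulic gradient: i = |Δh| / L = 8.57 / 917 = 0.00935.

i ≈ 0.00935 m/m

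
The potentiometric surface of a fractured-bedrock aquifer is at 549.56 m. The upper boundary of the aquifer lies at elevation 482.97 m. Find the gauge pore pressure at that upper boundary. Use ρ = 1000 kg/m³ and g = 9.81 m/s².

P ≈ 653 kPa

Pressure head at the aquifer top: ψ = h − z = 549.56 − 482.97 = 66.59 m.
P = ρgψ = 1000 × 9.81 × 66.59 = 653248 Pa ≈ 653 kPa.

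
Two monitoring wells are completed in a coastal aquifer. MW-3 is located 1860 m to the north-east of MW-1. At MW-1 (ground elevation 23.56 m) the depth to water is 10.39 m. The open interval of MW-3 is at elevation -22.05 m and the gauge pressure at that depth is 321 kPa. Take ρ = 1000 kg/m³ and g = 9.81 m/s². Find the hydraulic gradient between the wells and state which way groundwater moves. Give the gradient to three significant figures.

i ≈ 0.00134; groundwater flows toward the north-east

Total head at MW-1: h = 23.56 − 10.39 = 13.17 m.
Pressure head at MW-3: ψ = P/(ρg) = 321×1000 / (1000 × 9.81) = 32.72 m.
Total head at MW-3: h = z + ψ = -22.05 + 32.72 = 10.67 m.
Head difference: h(MW-1) − h(MW-3) = 13.17 − 10.67 = 2.50 m.
Hydraulic gradient: i = |Δh| / L = 2.50 / 1860 = 0.00134.
Flow is from higher to lower head: from MW-1 toward MW-3, i.e. toward the north-east.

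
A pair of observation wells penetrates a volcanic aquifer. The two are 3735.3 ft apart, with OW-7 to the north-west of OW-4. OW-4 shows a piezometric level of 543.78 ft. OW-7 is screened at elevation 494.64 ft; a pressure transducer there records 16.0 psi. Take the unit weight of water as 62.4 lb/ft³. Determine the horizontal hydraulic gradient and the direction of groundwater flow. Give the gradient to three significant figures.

i ≈ 0.00327; groundwater flows toward the north-west

Total head at OW-4: h = 543.78 ft (water level in the piezometer is the total head).
Pressure head at OW-7: ψ = 144·P/γ = 144 × 16.0 / 62.4 = 36.92 ft.
Total head at OW-7: h = z + ψ = 494.64 + 36.92 = 531.56 ft.
Head difference: h(OW-4) − h(OW-7) = 543.78 − 531.56 = 12.22 ft.
Hydraulic gradient: i = |Δh| / L = 12.22 / 3735.3 = 0.00327.
Flow is from higher to lower head: from OW-4 toward OW-7, i.e. toward the north-west.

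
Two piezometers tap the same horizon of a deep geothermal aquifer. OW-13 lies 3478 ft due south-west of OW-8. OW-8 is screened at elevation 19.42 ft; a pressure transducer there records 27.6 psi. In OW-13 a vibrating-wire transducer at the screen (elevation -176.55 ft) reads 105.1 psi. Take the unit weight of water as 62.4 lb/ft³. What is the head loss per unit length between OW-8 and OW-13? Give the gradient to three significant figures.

i ≈ 0.00492 ft/ft

Pressure head at OW-8: ψ = 144·P/γ = 144 × 27.6 / 62.4 = 63.69 ft.
Total head at OW-8: h = z + ψ = 19.42 + 63.69 = 83.11 ft.
Pressure head at OW-13: ψ = 144·P/γ = 144 × 105.1 / 62.4 = 242.54 ft.
Total head at OW-13: h = z + ψ = -176.55 + 242.54 = 65.99 ft.
Head difference: h(OW-8) − h(OW-13) = 83.11 − 65.99 = 17.12 ft.
Hydraulic gradient: i = |Δh| / L = 17.12 / 3478 = 0.00492.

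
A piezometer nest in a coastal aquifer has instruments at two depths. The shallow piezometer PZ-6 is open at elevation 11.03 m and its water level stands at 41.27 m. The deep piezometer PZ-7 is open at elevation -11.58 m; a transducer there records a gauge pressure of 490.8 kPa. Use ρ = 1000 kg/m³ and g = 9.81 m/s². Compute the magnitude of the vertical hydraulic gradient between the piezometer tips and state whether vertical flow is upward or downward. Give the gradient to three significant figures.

Total head at PZ-6: h = 41.27 m (water level in the standpipe).
Pressure head at PZ-7: ψ = P/(ρg) = 490.8×1000 / (1000 × 9.81) = 50.03 m.
Total head at PZ-7: h = z + ψ = -11.58 + 50.03 = 38.45 m.
Δh = h(PZ-6) − h(PZ-7) = 41.27 − 38.45 = 2.82 m.
Vertical separation Δz = 11.03 − (-11.58) = 22.61 m.
|i_v| = |Δh| / Δz = 2.82 / 22.61 = 0.125.
Head is higher in the shallow piezometer, so vertical flow is downward (recharge condition).

|i_v| ≈ 0.125; vertical flow is downward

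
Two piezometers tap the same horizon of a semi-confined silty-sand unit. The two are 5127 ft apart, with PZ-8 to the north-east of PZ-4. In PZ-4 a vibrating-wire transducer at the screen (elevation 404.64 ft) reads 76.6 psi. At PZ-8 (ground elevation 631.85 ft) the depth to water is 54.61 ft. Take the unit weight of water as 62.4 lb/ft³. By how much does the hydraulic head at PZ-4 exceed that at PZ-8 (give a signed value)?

Pressure head at PZ-4: ψ = 144·P/γ = 144 × 76.6 / 62.4 = 176.77 ft.
Total head at PZ-4: h = z + ψ = 404.64 + 176.77 = 581.41 ft.
Total head at PZ-8: h = 631.85 − 54.61 = 577.24 ft.
Head difference: h(PZ-4) − h(PZ-8) = 581.41 − 577.24 = 4.17 ft.

Δh ≈ 4.17 ft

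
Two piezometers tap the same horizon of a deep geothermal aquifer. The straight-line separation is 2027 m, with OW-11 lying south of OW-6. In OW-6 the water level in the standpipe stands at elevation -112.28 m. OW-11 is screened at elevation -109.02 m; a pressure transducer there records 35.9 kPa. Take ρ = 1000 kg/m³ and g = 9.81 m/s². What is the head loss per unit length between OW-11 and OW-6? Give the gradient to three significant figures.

i ≈ 0.00341 m/m

Total head at OW-6: h = -112.28 m (water level in the piezometer is the total head).
Pressure head at OW-11: ψ = P/(ρg) = 35.9×1000 / (1000 × 9.81) = 3.66 m.
Total head at OW-11: h = z + ψ = -109.02 + 3.66 = -105.36 m.
Head difference: h(OW-6) − h(OW-11) = -112.28 − (-105.36) = -6.92 m.
Hydraulic gradient: i = |Δh| / L = 6.92 / 2027 = 0.00341.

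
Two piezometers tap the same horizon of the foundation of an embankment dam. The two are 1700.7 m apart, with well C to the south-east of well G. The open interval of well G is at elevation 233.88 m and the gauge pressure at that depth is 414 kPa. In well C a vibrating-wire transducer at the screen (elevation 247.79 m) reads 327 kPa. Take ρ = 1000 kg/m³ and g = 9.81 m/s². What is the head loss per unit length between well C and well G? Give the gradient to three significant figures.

Pressure head at well G: ψ = P/(ρg) = 414×1000 / (1000 × 9.81) = 42.20 m.
Total head at well G: h = z + ψ = 233.88 + 42.20 = 276.08 m.
Pressure head at well C: ψ = P/(ρg) = 327×1000 / (1000 × 9.81) = 33.33 m.
Total head at well C: h = z + ψ = 247.79 + 33.33 = 281.12 m.
Head difference: h(well G) − h(well C) = 276.08 − 281.12 = -5.04 m.
Hydraulic gradient: i = |Δh| / L = 5.04 / 1700.7 = 0.00296.

i ≈ 0.00296 m/m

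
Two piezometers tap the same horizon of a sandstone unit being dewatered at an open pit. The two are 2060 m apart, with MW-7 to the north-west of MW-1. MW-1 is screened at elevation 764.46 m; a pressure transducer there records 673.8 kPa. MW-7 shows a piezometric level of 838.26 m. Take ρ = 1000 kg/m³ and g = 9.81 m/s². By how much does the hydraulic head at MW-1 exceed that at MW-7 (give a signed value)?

Pressure head at MW-1: ψ = P/(ρg) = 673.8×1000 / (1000 × 9.81) = 68.69 m.
Total head at MW-1: h = z + ψ = 764.46 + 68.69 = 833.15 m.
Total head at MW-7: h = 838.26 m (water level in the piezometer is the total head).
Head difference: h(MW-1) − h(MW-7) = 833.15 − 838.26 = -5.11 m.

Δh ≈ -5.11 m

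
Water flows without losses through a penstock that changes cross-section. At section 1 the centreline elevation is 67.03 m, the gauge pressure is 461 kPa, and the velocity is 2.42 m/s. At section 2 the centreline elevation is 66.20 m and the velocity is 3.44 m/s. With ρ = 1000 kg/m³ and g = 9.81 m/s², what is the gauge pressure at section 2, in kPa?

Pressure head at 1: ψ₁ = P₁/(ρg) = 461×1000 / (1000 × 9.81) = 46.99 m.
Velocity heads: v₁²/2g = 2.42²/19.62 = 0.298 m; v₂²/2g = 3.44²/19.62 = 0.603 m.
Total head H = z₁ + ψ₁ + v₁²/2g = 67.03 + 46.99 + 0.298 = 114.32 m.
ψ₂ = H − z₂ − v₂²/2g = 114.32 − 66.20 − 0.603 = 47.52 m.
P₂ = ρgψ₂ = 1000 × 9.81 × 47.52 ≈ 466 kPa.

P₂ ≈ 466 kPa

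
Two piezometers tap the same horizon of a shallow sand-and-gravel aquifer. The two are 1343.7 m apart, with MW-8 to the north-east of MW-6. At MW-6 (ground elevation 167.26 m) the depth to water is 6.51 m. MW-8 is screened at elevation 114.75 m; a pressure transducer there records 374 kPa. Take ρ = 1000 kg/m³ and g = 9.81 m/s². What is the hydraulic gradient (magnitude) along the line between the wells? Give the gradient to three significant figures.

i ≈ 0.00586

Total head at MW-6: h = 167.26 − 6.51 = 160.75 m.
Pressure head at MW-8: ψ = P/(ρg) = 374×1000 / (1000 × 9.81) = 38.12 m.
Total head at MW-8: h = z + ψ = 114.75 + 38.12 = 152.87 m.
Head difference: h(MW-6) − h(MW-8) = 160.75 − 152.87 = 7.88 m.
Hydraulic gradient: i = |Δh| / L = 7.88 / 1343.7 = 0.00586.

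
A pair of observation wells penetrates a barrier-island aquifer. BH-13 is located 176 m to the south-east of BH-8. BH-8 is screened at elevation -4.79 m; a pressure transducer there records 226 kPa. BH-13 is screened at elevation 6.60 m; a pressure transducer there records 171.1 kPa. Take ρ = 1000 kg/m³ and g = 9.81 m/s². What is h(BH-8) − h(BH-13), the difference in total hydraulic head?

Δh ≈ -5.79 m

Pressure head at BH-8: ψ = P/(ρg) = 226×1000 / (1000 × 9.81) = 23.04 m.
Total head at BH-8: h = z + ψ = -4.79 + 23.04 = 18.25 m.
Pressure head at BH-13: ψ = P/(ρg) = 171.1×1000 / (1000 × 9.81) = 17.44 m.
Total head at BH-13: h = z + ψ = 6.60 + 17.44 = 24.04 m.
Head difference: h(BH-8) − h(BH-13) = 18.25 − 24.04 = -5.79 m.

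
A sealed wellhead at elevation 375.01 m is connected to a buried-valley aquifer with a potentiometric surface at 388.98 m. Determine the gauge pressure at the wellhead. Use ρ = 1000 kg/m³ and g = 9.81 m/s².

Head above the cap: Δh = 388.98 − 375.01 = 13.97 m.
P = ρgΔh = 1000 × 9.81 × 13.97 = 137046 Pa ≈ 137 kPa.

P ≈ 137 kPa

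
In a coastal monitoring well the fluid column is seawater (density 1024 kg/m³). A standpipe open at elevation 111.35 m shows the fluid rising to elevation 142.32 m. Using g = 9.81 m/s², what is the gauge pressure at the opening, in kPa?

P ≈ 311 kPa

Pressure head ψ = h − z = 142.32 − 111.35 = 30.97 m.
P = ρgψ = 1024 × 9.81 × 30.97 = 311107 Pa ≈ 311 kPa.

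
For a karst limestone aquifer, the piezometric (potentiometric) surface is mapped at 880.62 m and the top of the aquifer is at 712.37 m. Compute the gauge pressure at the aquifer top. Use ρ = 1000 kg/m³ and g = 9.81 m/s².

P ≈ 1650 kPa

Pressure head at the aquifer top: ψ = h − z = 880.62 − 712.37 = 168.25 m.
P = ρgψ = 1000 × 9.81 × 168.25 = 1650532 Pa ≈ 1650 kPa.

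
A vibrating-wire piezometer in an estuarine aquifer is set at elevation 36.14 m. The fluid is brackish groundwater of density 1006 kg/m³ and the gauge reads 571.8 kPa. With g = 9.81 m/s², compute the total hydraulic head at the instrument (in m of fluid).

ψ = P/(ρg) = 571.8×1000 / (1006 × 9.81) = 57.94 m.
h = z + ψ = 36.14 + 57.94 = 94.08 m.

h ≈ 94.08 m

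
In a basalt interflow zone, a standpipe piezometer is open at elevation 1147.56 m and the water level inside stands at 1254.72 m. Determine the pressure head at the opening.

ψ ≈ 107.16 m

Total head h = 1254.72 m (the water-surface elevation in the piezometer).
Pressure head ψ = h − z = 1254.72 − 1147.56 = 107.16 m.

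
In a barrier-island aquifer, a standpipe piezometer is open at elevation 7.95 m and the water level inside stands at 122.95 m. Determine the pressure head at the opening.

ψ ≈ 115.00 m

Total head h = 122.95 m (the water-surface elevation in the piezometer).
Pressure head ψ = h − z = 122.95 − 7.95 = 115.00 m.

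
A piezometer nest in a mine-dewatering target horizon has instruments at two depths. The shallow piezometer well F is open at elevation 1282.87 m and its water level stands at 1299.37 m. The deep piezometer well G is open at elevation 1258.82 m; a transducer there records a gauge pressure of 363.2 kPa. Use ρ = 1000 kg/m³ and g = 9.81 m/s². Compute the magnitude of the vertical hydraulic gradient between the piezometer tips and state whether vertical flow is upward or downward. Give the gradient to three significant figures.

Total head at well F: h = 1299.37 m (water level in the standpipe).
Pressure head at well G: ψ = P/(ρg) = 363.2×1000 / (1000 × 9.81) = 37.02 m.
Total head at well G: h = z + ψ = 1258.82 + 37.02 = 1295.84 m.
Δh = h(well F) − h(well G) = 1299.37 − 1295.84 = 3.53 m.
Vertical separation Δz = 1282.87 − 1258.82 = 24.05 m.
|i_v| = |Δh| / Δz = 3.53 / 24.05 = 0.147.
Head is higher in the shallow piezometer, so vertical flow is downward (recharge condition).

|i_v| ≈ 0.147; vertical flow is downward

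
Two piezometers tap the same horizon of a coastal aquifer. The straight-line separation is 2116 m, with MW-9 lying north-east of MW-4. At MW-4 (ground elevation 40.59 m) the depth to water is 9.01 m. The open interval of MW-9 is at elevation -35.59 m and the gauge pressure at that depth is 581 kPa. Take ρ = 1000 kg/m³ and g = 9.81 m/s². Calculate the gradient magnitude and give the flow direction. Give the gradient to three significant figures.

Total head at MW-4: h = 40.59 − 9.01 = 31.58 m.
Pressure head at MW-9: ψ = P/(ρg) = 581×1000 / (1000 × 9.81) = 59.23 m.
Total head at MW-9: h = z + ψ = -35.59 + 59.23 = 23.64 m.
Head difference: h(MW-4) − h(MW-9) = 31.58 − 23.64 = 7.94 m.
Hydraulic gradient: i = |Δh| / L = 7.94 / 2116 = 0.00375.
Flow is from higher to lower head: from MW-4 toward MW-9, i.e. toward the north-east.

i ≈ 0.00375; groundwater flows toward the north-east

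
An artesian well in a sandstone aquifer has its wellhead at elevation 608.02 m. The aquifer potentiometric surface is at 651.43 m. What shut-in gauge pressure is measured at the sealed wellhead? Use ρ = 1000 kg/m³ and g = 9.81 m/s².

P ≈ 426 kPa

Head above the cap: Δh = 651.43 − 608.02 = 43.41 m.
P = ρgΔh = 1000 × 9.81 × 43.41 = 425852 Pa ≈ 426 kPa.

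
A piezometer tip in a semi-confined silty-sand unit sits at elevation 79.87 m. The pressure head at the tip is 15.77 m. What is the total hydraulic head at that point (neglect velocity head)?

h ≈ 95.64 m

h = z + ψ = 79.87 + 15.77 = 95.64 m.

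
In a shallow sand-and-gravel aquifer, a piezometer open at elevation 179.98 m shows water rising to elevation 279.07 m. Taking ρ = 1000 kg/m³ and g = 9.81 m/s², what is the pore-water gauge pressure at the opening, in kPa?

P ≈ 972 kPa

Pressure head ψ = h − z = 279.07 − 179.98 = 99.09 m.
P = ρgψ = 1000 × 9.81 × 99.09 = 972073 Pa ≈ 972 kPa.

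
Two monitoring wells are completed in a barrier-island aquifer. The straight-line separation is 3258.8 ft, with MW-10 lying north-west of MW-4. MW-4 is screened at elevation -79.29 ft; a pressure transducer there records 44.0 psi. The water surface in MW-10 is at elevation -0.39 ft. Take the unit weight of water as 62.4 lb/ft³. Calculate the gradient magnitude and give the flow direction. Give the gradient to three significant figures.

i ≈ 0.00695; groundwater flows toward the north-west

Pressure head at MW-4: ψ = 144·P/γ = 144 × 44.0 / 62.4 = 101.54 ft.
Total head at MW-4: h = z + ψ = -79.29 + 101.54 = 22.25 ft.
Total head at MW-10: h = -0.39 ft (water level in the piezometer is the total head).
Head difference: h(MW-4) − h(MW-10) = 22.25 − (-0.39) = 22.64 ft.
Hydraulic gradient: i = |Δh| / L = 22.64 / 3258.8 = 0.00695.
Flow is from higher to lower head: from MW-4 toward MW-10, i.e. toward the north-west.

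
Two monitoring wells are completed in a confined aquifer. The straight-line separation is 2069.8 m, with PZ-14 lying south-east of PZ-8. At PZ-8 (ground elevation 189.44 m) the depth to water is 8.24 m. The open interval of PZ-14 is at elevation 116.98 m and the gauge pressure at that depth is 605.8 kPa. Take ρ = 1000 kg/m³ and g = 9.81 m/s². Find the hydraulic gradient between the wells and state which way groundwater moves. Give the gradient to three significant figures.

i ≈ 0.00119; groundwater flows toward the south-east

Total head at PZ-8: h = 189.44 − 8.24 = 181.20 m.
Pressure head at PZ-14: ψ = P/(ρg) = 605.8×1000 / (1000 × 9.81) = 61.75 m.
Total head at PZ-14: h = z + ψ = 116.98 + 61.75 = 178.73 m.
Head difference: h(PZ-8) − h(PZ-14) = 181.20 − 178.73 = 2.47 m.
Hydraulic gradient: i = |Δh| / L = 2.47 / 2069.8 = 0.00119.
Flow is from higher to lower head: from PZ-8 toward PZ-14, i.e. toward the south-east.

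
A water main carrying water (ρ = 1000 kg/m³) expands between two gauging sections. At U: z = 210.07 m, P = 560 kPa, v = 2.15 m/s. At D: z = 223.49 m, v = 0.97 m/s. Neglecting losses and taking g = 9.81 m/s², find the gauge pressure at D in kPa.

Pressure head at U: ψ₁ = P₁/(ρg) = 560×1000 / (1000 × 9.81) = 57.08 m.
Velocity heads: v₁²/2g = 2.15²/19.62 = 0.236 m; v₂²/2g = 0.97²/19.62 = 0.048 m.
Total head H = z₁ + ψ₁ + v₁²/2g = 210.07 + 57.08 + 0.236 = 267.39 m.
ψ₂ = H − z₂ − v₂²/2g = 267.39 − 223.49 − 0.048 = 43.85 m.
P₂ = ρgψ₂ = 1000 × 9.81 × 43.85 ≈ 430 kPa.

P₂ ≈ 430 kPa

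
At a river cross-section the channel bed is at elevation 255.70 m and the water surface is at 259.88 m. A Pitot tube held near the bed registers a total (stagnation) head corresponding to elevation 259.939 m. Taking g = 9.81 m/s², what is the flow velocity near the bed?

Near the bed, under hydrostatic conditions, the piezometric head (z + ψ) equals the free-surface elevation, 259.88 m.
Velocity head = total − piezometric = 259.939 − 259.88 = 0.059 m.
v = √(2g·h_v) = √(2 × 9.81 × 0.059) = 1.08 m/s.

v ≈ 1.08 m/s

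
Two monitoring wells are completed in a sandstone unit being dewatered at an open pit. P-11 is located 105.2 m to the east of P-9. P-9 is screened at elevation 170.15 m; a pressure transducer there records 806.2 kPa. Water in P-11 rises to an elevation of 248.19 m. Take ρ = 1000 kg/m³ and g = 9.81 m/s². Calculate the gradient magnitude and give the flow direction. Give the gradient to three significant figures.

Pressure head at P-9: ψ = P/(ρg) = 806.2×1000 / (1000 × 9.81) = 82.18 m.
Total head at P-9: h = z + ψ = 170.15 + 82.18 = 252.33 m.
Total head at P-11: h = 248.19 m (water level in the piezometer is the total head).
Head difference: h(P-9) − h(P-11) = 252.33 − 248.19 = 4.14 m.
Hydraulic gradient: i = |Δh| / L = 4.14 / 105.2 = 0.0394.
Flow is from higher to lower head: from P-9 toward P-11, i.e. toward the east.

i ≈ 0.0394; groundwater flows toward the east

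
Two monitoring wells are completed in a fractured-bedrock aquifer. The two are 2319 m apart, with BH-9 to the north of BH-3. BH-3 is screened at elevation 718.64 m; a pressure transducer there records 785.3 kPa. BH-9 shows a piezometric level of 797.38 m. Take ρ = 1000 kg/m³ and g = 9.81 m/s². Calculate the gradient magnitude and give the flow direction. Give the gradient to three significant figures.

Pressure head at BH-3: ψ = P/(ρg) = 785.3×1000 / (1000 × 9.81) = 80.05 m.
Total head at BH-3: h = z + ψ = 718.64 + 80.05 = 798.69 m.
Total head at BH-9: h = 797.38 m (water level in the piezometer is the total head).
Head difference: h(BH-3) − h(BH-9) = 798.69 − 797.38 = 1.31 m.
Hydraulic gradient: i = |Δh| / L = 1.31 / 2319 = 0.000565.
Flow is from higher to lower head: from BH-3 toward BH-9, i.e. toward the north.

i ≈ 0.000565; groundwater flows toward the north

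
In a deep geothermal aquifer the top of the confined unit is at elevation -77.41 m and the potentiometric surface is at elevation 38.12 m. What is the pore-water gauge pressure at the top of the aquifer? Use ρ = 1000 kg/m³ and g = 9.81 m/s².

Pressure head at the aquifer top: ψ = h − z = 38.12 − (-77.41) = 115.53 m.
P = ρgψ = 1000 × 9.81 × 115.53 = 1133349 Pa ≈ 1130 kPa.

P ≈ 1130 kPa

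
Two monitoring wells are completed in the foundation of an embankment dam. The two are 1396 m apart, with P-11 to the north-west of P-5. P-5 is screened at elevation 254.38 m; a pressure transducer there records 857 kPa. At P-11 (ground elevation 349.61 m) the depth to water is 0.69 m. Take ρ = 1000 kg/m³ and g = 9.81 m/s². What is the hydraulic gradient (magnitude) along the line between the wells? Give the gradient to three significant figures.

i ≈ 0.00514

Pressure head at P-5: ψ = P/(ρg) = 857×1000 / (1000 × 9.81) = 87.36 m.
Total head at P-5: h = z + ψ = 254.38 + 87.36 = 341.74 m.
Total head at P-11: h = 349.61 − 0.69 = 348.92 m.
Head difference: h(P-5) − h(P-11) = 341.74 − 348.92 = -7.18 m.
Hydraulic gradient: i = |Δh| / L = 7.18 / 1396 = 0.00514.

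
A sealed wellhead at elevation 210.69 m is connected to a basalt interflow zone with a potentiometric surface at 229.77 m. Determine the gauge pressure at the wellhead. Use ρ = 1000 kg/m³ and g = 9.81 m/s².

Head above the cap: Δh = 229.77 − 210.69 = 19.08 m.
P = ρgΔh = 1000 × 9.81 × 19.08 = 187175 Pa ≈ 187 kPa.

P ≈ 187 kPa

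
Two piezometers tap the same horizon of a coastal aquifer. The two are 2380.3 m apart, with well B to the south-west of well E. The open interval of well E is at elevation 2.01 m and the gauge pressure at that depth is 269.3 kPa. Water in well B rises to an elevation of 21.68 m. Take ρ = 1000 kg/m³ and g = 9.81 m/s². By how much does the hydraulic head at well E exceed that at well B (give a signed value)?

Δh ≈ 7.78 m

Pressure head at well E: ψ = P/(ρg) = 269.3×1000 / (1000 × 9.81) = 27.45 m.
Total head at well E: h = z + ψ = 2.01 + 27.45 = 29.46 m.
Total head at well B: h = 21.68 m (water level in the piezometer is the total head).
Head difference: h(well E) − h(well B) = 29.46 − 21.68 = 7.78 m.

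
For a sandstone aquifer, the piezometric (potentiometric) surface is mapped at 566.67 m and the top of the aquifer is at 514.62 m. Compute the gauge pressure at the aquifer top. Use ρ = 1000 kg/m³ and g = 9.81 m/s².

Pressure head at the aquifer top: ψ = h − z = 566.67 − 514.62 = 52.05 m.
P = ρgψ = 1000 × 9.81 × 52.05 = 510610 Pa ≈ 511 kPa.

P ≈ 511 kPa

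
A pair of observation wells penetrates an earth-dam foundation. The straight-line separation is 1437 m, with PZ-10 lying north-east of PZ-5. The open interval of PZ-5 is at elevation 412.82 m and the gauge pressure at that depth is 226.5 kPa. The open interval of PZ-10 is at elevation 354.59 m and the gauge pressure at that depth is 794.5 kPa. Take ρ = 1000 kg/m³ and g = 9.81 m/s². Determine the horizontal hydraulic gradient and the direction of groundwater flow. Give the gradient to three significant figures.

Pressure head at PZ-5: ψ = P/(ρg) = 226.5×1000 / (1000 × 9.81) = 23.09 m.
Total head at PZ-5: h = z + ψ = 412.82 + 23.09 = 435.91 m.
Pressure head at PZ-10: ψ = P/(ρg) = 794.5×1000 / (1000 × 9.81) = 80.99 m.
Total head at PZ-10: h = z + ψ = 354.59 + 80.99 = 435.58 m.
Head difference: h(PZ-5) − h(PZ-10) = 435.91 − 435.58 = 0.33 m.
Hydraulic gradient: i = |Δh| / L = 0.33 / 1437 = 0.000230.
Flow is from higher to lower head: from PZ-5 toward PZ-10, i.e. toward the north-east.

i ≈ 0.000230; groundwater flows toward the north-east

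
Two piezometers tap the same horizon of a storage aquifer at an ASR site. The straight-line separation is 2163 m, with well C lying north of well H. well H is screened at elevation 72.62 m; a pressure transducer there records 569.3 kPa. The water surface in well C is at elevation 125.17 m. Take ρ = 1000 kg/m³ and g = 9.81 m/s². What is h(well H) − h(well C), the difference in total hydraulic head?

Δh ≈ 5.48 m

Pressure head at well H: ψ = P/(ρg) = 569.3×1000 / (1000 × 9.81) = 58.03 m.
Total head at well H: h = z + ψ = 72.62 + 58.03 = 130.65 m.
Total head at well C: h = 125.17 m (water level in the piezometer is the total head).
Head difference: h(well H) − h(well C) = 130.65 − 125.17 = 5.48 m.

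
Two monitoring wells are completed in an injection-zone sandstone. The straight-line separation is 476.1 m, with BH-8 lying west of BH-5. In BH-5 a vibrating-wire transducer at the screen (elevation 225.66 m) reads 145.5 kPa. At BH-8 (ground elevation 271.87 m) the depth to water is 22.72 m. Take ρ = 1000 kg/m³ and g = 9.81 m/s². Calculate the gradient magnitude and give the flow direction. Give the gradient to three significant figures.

Pressure head at BH-5: ψ = P/(ρg) = 145.5×1000 / (1000 × 9.81) = 14.83 m.
Total head at BH-5: h = z + ψ = 225.66 + 14.83 = 240.49 m.
Total head at BH-8: h = 271.87 − 22.72 = 249.15 m.
Head difference: h(BH-5) − h(BH-8) = 240.49 − 249.15 = -8.66 m.
Hydraulic gradient: i = |Δh| / L = 8.66 / 476.1 = 0.0182.
Flow is from higher to lower head: from BH-8 toward BH-5, i.e. toward the east.

i ≈ 0.0182; groundwater flows toward the east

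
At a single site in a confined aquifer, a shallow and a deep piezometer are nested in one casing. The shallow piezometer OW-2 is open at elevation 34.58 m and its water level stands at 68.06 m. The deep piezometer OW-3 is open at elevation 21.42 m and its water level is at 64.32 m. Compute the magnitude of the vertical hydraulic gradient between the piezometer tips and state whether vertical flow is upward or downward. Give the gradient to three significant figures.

|i_v| ≈ 0.284; vertical flow is downward

Total head at OW-2: h = 68.06 m (water level in the standpipe).
Total head at OW-3: h = 64.32 m.
Δh = h(OW-2) − h(OW-3) = 68.06 − 64.32 = 3.74 m.
Vertical separation Δz = 34.58 − 21.42 = 13.16 m.
|i_v| = |Δh| / Δz = 3.74 / 13.16 = 0.284.
Head is higher in the shallow piezometer, so vertical flow is downward (recharge condition).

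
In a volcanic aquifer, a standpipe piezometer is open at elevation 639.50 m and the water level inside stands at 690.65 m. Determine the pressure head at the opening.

Total head h = 690.65 m (the water-surface elevation in the piezometer).
Pressure head ψ = h − z = 690.65 − 639.50 = 51.15 m.

ψ ≈ 51.15 m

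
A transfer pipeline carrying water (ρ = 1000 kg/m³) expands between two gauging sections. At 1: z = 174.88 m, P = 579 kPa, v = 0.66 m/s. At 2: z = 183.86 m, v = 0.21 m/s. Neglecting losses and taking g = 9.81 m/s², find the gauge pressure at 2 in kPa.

Pressure head at 1: ψ₁ = P₁/(ρg) = 579×1000 / (1000 × 9.81) = 59.02 m.
Velocity heads: v₁²/2g = 0.66²/19.62 = 0.022 m; v₂²/2g = 0.21²/19.62 = 0.002 m.
Total head H = z₁ + ψ₁ + v₁²/2g = 174.88 + 59.02 + 0.022 = 233.92 m.
ψ₂ = H − z₂ − v₂²/2g = 233.92 − 183.86 − 0.002 = 50.06 m.
P₂ = ρgψ₂ = 1000 × 9.81 × 50.06 ≈ 491 kPa.

P₂ ≈ 491 kPa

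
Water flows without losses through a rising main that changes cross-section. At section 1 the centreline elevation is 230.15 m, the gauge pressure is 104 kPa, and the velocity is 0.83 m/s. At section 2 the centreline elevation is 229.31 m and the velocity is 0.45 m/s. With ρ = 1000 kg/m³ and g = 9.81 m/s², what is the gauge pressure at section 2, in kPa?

P₂ ≈ 112 kPa

Pressure head at 1: ψ₁ = P₁/(ρg) = 104×1000 / (1000 × 9.81) = 10.60 m.
Velocity heads: v₁²/2g = 0.83²/19.62 = 0.035 m; v₂²/2g = 0.45²/19.62 = 0.010 m.
Total head H = z₁ + ψ₁ + v₁²/2g = 230.15 + 10.60 + 0.035 = 240.78 m.
ψ₂ = H − z₂ − v₂²/2g = 240.78 − 229.31 − 0.010 = 11.46 m.
P₂ = ρgψ₂ = 1000 × 9.81 × 11.46 ≈ 112 kPa.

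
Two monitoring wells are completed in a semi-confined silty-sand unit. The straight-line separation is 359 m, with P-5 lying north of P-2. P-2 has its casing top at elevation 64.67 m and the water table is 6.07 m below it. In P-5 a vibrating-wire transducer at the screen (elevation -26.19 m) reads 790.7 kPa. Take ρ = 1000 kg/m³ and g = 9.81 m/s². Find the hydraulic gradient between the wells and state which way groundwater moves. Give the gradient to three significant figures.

Total head at P-2: h = 64.67 − 6.07 = 58.60 m.
Pressure head at P-5: ψ = P/(ρg) = 790.7×1000 / (1000 × 9.81) = 80.60 m.
Total head at P-5: h = z + ψ = -26.19 + 80.60 = 54.41 m.
Head difference: h(P-2) − h(P-5) = 58.60 − 54.41 = 4.19 m.
Hydraulic gradient: i = |Δh| / L = 4.19 / 359 = 0.0117.
Flow is from higher to lower head: from P-2 toward P-5, i.e. toward the north.

i ≈ 0.0117; groundwater flows toward the north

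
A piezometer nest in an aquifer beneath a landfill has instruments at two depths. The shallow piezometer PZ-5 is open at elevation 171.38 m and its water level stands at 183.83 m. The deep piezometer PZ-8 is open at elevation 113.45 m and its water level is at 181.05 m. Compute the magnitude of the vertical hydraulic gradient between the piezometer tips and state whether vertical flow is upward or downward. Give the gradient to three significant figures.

|i_v| ≈ 0.0480; vertical flow is downward

Total head at PZ-5: h = 183.83 m (water level in the standpipe).
Total head at PZ-8: h = 181.05 m.
Δh = h(PZ-5) − h(PZ-8) = 183.83 − 181.05 = 2.78 m.
Vertical separation Δz = 171.38 − 113.45 = 57.93 m.
|i_v| = |Δh| / Δz = 2.78 / 57.93 = 0.0480.
Head is higher in the shallow piezometer, so vertical flow is downward (recharge condition).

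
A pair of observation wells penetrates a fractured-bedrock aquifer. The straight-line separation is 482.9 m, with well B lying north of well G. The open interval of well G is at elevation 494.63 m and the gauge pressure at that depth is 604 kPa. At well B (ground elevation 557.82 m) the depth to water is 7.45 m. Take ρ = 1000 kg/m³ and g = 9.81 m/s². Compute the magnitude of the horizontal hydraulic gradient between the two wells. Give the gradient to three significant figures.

Pressure head at well G: ψ = P/(ρg) = 604×1000 / (1000 × 9.81) = 61.57 m.
Total head at well G: h = z + ψ = 494.63 + 61.57 = 556.20 m.
Total head at well B: h = 557.82 − 7.45 = 550.37 m.
Head difference: h(well G) − h(well B) = 556.20 − 550.37 = 5.83 m.
Hydraulic gradient: i = |Δh| / L = 5.83 / 482.9 = 0.0121.

i ≈ 0.0121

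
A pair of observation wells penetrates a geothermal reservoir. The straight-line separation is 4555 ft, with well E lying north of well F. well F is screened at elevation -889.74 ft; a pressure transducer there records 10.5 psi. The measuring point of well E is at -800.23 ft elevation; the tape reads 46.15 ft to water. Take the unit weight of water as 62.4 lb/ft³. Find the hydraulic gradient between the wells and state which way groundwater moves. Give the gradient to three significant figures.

Pressure head at well F: ψ = 144·P/γ = 144 × 10.5 / 62.4 = 24.23 ft.
Total head at well F: h = z + ψ = -889.74 + 24.23 = -865.51 ft.
Total head at well E: h = -800.23 − 46.15 = -846.38 ft.
Head difference: h(well F) − h(well E) = -865.51 − (-846.38) = -19.13 ft.
Hydraulic gradient: i = |Δh| / L = 19.13 / 4555 = 0.00420.
Flow is from higher to lower head: from well E toward well F, i.e. toward the south.

i ≈ 0.00420; groundwater flows toward the south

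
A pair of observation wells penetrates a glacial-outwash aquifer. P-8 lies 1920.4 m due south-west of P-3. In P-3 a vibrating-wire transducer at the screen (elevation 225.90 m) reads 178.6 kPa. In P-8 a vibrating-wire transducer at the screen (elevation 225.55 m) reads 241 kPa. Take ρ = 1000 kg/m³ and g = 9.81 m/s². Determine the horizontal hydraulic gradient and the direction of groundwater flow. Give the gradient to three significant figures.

i ≈ 0.00313; groundwater flows toward the north-east

Pressure head at P-3: ψ = P/(ρg) = 178.6×1000 / (1000 × 9.81) = 18.21 m.
Total head at P-3: h = z + ψ = 225.90 + 18.21 = 244.11 m.
Pressure head at P-8: ψ = P/(ρg) = 241×1000 / (1000 × 9.81) = 24.57 m.
Total head at P-8: h = z + ψ = 225.55 + 24.57 = 250.12 m.
Head difference: h(P-3) − h(P-8) = 244.11 − 250.12 = -6.01 m.
Hydraulic gradient: i = |Δh| / L = 6.01 / 1920.4 = 0.00313.
Flow is from higher to lower head: from P-8 toward P-3, i.e. toward the north-east.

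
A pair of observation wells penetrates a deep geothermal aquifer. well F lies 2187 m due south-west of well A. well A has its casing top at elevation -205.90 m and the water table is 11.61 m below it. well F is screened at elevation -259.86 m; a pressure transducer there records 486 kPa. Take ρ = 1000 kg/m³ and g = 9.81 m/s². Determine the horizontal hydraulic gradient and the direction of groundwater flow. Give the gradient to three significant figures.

i ≈ 0.00329; groundwater flows toward the north-east

Total head at well A: h = -205.90 − 11.61 = -217.51 m.
Pressure head at well F: ψ = P/(ρg) = 486×1000 / (1000 × 9.81) = 49.54 m.
Total head at well F: h = z + ψ = -259.86 + 49.54 = -210.32 m.
Head difference: h(well A) − h(well F) = -217.51 − (-210.32) = -7.19 m.
Hydraulic gradient: i = |Δh| / L = 7.19 / 2187 = 0.00329.
Flow is from higher to lower head: from well F toward well A, i.e. toward the north-east.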